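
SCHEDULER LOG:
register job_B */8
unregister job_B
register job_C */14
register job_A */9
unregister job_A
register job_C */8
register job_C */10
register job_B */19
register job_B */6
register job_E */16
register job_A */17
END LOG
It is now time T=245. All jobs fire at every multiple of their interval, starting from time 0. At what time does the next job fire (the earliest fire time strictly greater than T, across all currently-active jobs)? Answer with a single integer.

Op 1: register job_B */8 -> active={job_B:*/8}
Op 2: unregister job_B -> active={}
Op 3: register job_C */14 -> active={job_C:*/14}
Op 4: register job_A */9 -> active={job_A:*/9, job_C:*/14}
Op 5: unregister job_A -> active={job_C:*/14}
Op 6: register job_C */8 -> active={job_C:*/8}
Op 7: register job_C */10 -> active={job_C:*/10}
Op 8: register job_B */19 -> active={job_B:*/19, job_C:*/10}
Op 9: register job_B */6 -> active={job_B:*/6, job_C:*/10}
Op 10: register job_E */16 -> active={job_B:*/6, job_C:*/10, job_E:*/16}
Op 11: register job_A */17 -> active={job_A:*/17, job_B:*/6, job_C:*/10, job_E:*/16}
  job_A: interval 17, next fire after T=245 is 255
  job_B: interval 6, next fire after T=245 is 246
  job_C: interval 10, next fire after T=245 is 250
  job_E: interval 16, next fire after T=245 is 256
Earliest fire time = 246 (job job_B)

Answer: 246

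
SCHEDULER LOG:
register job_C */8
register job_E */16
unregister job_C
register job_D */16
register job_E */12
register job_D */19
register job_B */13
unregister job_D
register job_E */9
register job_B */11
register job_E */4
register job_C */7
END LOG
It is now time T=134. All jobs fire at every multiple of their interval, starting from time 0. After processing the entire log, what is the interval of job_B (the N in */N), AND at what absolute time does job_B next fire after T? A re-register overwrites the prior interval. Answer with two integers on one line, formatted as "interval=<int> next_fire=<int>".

Answer: interval=11 next_fire=143

Derivation:
Op 1: register job_C */8 -> active={job_C:*/8}
Op 2: register job_E */16 -> active={job_C:*/8, job_E:*/16}
Op 3: unregister job_C -> active={job_E:*/16}
Op 4: register job_D */16 -> active={job_D:*/16, job_E:*/16}
Op 5: register job_E */12 -> active={job_D:*/16, job_E:*/12}
Op 6: register job_D */19 -> active={job_D:*/19, job_E:*/12}
Op 7: register job_B */13 -> active={job_B:*/13, job_D:*/19, job_E:*/12}
Op 8: unregister job_D -> active={job_B:*/13, job_E:*/12}
Op 9: register job_E */9 -> active={job_B:*/13, job_E:*/9}
Op 10: register job_B */11 -> active={job_B:*/11, job_E:*/9}
Op 11: register job_E */4 -> active={job_B:*/11, job_E:*/4}
Op 12: register job_C */7 -> active={job_B:*/11, job_C:*/7, job_E:*/4}
Final interval of job_B = 11
Next fire of job_B after T=134: (134//11+1)*11 = 143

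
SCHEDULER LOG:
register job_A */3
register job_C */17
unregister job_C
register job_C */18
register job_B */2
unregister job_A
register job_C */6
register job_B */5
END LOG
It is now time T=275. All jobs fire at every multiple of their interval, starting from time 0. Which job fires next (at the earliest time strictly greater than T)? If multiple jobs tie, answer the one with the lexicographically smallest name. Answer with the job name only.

Op 1: register job_A */3 -> active={job_A:*/3}
Op 2: register job_C */17 -> active={job_A:*/3, job_C:*/17}
Op 3: unregister job_C -> active={job_A:*/3}
Op 4: register job_C */18 -> active={job_A:*/3, job_C:*/18}
Op 5: register job_B */2 -> active={job_A:*/3, job_B:*/2, job_C:*/18}
Op 6: unregister job_A -> active={job_B:*/2, job_C:*/18}
Op 7: register job_C */6 -> active={job_B:*/2, job_C:*/6}
Op 8: register job_B */5 -> active={job_B:*/5, job_C:*/6}
  job_B: interval 5, next fire after T=275 is 280
  job_C: interval 6, next fire after T=275 is 276
Earliest = 276, winner (lex tiebreak) = job_C

Answer: job_C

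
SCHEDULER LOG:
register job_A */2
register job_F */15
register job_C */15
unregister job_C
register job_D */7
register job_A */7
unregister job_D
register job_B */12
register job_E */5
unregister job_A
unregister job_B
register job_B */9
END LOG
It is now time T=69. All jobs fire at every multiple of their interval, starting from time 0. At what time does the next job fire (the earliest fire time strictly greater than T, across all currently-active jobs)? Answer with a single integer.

Answer: 70

Derivation:
Op 1: register job_A */2 -> active={job_A:*/2}
Op 2: register job_F */15 -> active={job_A:*/2, job_F:*/15}
Op 3: register job_C */15 -> active={job_A:*/2, job_C:*/15, job_F:*/15}
Op 4: unregister job_C -> active={job_A:*/2, job_F:*/15}
Op 5: register job_D */7 -> active={job_A:*/2, job_D:*/7, job_F:*/15}
Op 6: register job_A */7 -> active={job_A:*/7, job_D:*/7, job_F:*/15}
Op 7: unregister job_D -> active={job_A:*/7, job_F:*/15}
Op 8: register job_B */12 -> active={job_A:*/7, job_B:*/12, job_F:*/15}
Op 9: register job_E */5 -> active={job_A:*/7, job_B:*/12, job_E:*/5, job_F:*/15}
Op 10: unregister job_A -> active={job_B:*/12, job_E:*/5, job_F:*/15}
Op 11: unregister job_B -> active={job_E:*/5, job_F:*/15}
Op 12: register job_B */9 -> active={job_B:*/9, job_E:*/5, job_F:*/15}
  job_B: interval 9, next fire after T=69 is 72
  job_E: interval 5, next fire after T=69 is 70
  job_F: interval 15, next fire after T=69 is 75
Earliest fire time = 70 (job job_E)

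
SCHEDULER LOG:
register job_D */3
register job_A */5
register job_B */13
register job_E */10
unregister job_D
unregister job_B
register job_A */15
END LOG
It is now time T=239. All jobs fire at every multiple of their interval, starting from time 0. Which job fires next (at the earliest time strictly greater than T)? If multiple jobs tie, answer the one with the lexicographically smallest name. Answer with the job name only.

Answer: job_A

Derivation:
Op 1: register job_D */3 -> active={job_D:*/3}
Op 2: register job_A */5 -> active={job_A:*/5, job_D:*/3}
Op 3: register job_B */13 -> active={job_A:*/5, job_B:*/13, job_D:*/3}
Op 4: register job_E */10 -> active={job_A:*/5, job_B:*/13, job_D:*/3, job_E:*/10}
Op 5: unregister job_D -> active={job_A:*/5, job_B:*/13, job_E:*/10}
Op 6: unregister job_B -> active={job_A:*/5, job_E:*/10}
Op 7: register job_A */15 -> active={job_A:*/15, job_E:*/10}
  job_A: interval 15, next fire after T=239 is 240
  job_E: interval 10, next fire after T=239 is 240
Earliest = 240, winner (lex tiebreak) = job_A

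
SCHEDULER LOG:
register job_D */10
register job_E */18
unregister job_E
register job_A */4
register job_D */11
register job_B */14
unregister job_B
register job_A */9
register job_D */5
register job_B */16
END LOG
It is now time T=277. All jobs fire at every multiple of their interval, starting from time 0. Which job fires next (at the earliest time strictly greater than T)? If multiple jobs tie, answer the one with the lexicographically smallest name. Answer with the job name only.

Answer: job_A

Derivation:
Op 1: register job_D */10 -> active={job_D:*/10}
Op 2: register job_E */18 -> active={job_D:*/10, job_E:*/18}
Op 3: unregister job_E -> active={job_D:*/10}
Op 4: register job_A */4 -> active={job_A:*/4, job_D:*/10}
Op 5: register job_D */11 -> active={job_A:*/4, job_D:*/11}
Op 6: register job_B */14 -> active={job_A:*/4, job_B:*/14, job_D:*/11}
Op 7: unregister job_B -> active={job_A:*/4, job_D:*/11}
Op 8: register job_A */9 -> active={job_A:*/9, job_D:*/11}
Op 9: register job_D */5 -> active={job_A:*/9, job_D:*/5}
Op 10: register job_B */16 -> active={job_A:*/9, job_B:*/16, job_D:*/5}
  job_A: interval 9, next fire after T=277 is 279
  job_B: interval 16, next fire after T=277 is 288
  job_D: interval 5, next fire after T=277 is 280
Earliest = 279, winner (lex tiebreak) = job_A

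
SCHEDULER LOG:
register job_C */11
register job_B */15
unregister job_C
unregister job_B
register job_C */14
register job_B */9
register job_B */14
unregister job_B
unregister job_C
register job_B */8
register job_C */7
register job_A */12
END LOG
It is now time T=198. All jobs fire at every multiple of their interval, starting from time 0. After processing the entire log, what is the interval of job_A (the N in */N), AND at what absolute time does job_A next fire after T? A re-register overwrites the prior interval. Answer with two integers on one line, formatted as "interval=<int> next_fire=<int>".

Op 1: register job_C */11 -> active={job_C:*/11}
Op 2: register job_B */15 -> active={job_B:*/15, job_C:*/11}
Op 3: unregister job_C -> active={job_B:*/15}
Op 4: unregister job_B -> active={}
Op 5: register job_C */14 -> active={job_C:*/14}
Op 6: register job_B */9 -> active={job_B:*/9, job_C:*/14}
Op 7: register job_B */14 -> active={job_B:*/14, job_C:*/14}
Op 8: unregister job_B -> active={job_C:*/14}
Op 9: unregister job_C -> active={}
Op 10: register job_B */8 -> active={job_B:*/8}
Op 11: register job_C */7 -> active={job_B:*/8, job_C:*/7}
Op 12: register job_A */12 -> active={job_A:*/12, job_B:*/8, job_C:*/7}
Final interval of job_A = 12
Next fire of job_A after T=198: (198//12+1)*12 = 204

Answer: interval=12 next_fire=204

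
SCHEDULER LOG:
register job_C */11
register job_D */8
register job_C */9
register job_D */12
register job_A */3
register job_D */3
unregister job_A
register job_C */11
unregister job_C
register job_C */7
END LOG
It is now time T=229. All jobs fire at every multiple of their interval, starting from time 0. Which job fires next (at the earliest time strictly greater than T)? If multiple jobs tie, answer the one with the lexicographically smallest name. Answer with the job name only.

Answer: job_C

Derivation:
Op 1: register job_C */11 -> active={job_C:*/11}
Op 2: register job_D */8 -> active={job_C:*/11, job_D:*/8}
Op 3: register job_C */9 -> active={job_C:*/9, job_D:*/8}
Op 4: register job_D */12 -> active={job_C:*/9, job_D:*/12}
Op 5: register job_A */3 -> active={job_A:*/3, job_C:*/9, job_D:*/12}
Op 6: register job_D */3 -> active={job_A:*/3, job_C:*/9, job_D:*/3}
Op 7: unregister job_A -> active={job_C:*/9, job_D:*/3}
Op 8: register job_C */11 -> active={job_C:*/11, job_D:*/3}
Op 9: unregister job_C -> active={job_D:*/3}
Op 10: register job_C */7 -> active={job_C:*/7, job_D:*/3}
  job_C: interval 7, next fire after T=229 is 231
  job_D: interval 3, next fire after T=229 is 231
Earliest = 231, winner (lex tiebreak) = job_C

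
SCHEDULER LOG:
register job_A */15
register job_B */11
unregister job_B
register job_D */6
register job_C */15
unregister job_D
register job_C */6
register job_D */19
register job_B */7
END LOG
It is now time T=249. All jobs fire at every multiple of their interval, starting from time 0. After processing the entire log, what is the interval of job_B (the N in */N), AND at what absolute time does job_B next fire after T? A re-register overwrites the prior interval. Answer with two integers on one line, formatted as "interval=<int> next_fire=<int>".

Op 1: register job_A */15 -> active={job_A:*/15}
Op 2: register job_B */11 -> active={job_A:*/15, job_B:*/11}
Op 3: unregister job_B -> active={job_A:*/15}
Op 4: register job_D */6 -> active={job_A:*/15, job_D:*/6}
Op 5: register job_C */15 -> active={job_A:*/15, job_C:*/15, job_D:*/6}
Op 6: unregister job_D -> active={job_A:*/15, job_C:*/15}
Op 7: register job_C */6 -> active={job_A:*/15, job_C:*/6}
Op 8: register job_D */19 -> active={job_A:*/15, job_C:*/6, job_D:*/19}
Op 9: register job_B */7 -> active={job_A:*/15, job_B:*/7, job_C:*/6, job_D:*/19}
Final interval of job_B = 7
Next fire of job_B after T=249: (249//7+1)*7 = 252

Answer: interval=7 next_fire=252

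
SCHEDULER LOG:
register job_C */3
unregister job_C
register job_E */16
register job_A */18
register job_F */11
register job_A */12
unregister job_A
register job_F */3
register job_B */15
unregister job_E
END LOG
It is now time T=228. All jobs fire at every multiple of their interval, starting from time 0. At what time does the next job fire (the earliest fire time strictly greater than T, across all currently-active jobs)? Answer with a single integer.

Op 1: register job_C */3 -> active={job_C:*/3}
Op 2: unregister job_C -> active={}
Op 3: register job_E */16 -> active={job_E:*/16}
Op 4: register job_A */18 -> active={job_A:*/18, job_E:*/16}
Op 5: register job_F */11 -> active={job_A:*/18, job_E:*/16, job_F:*/11}
Op 6: register job_A */12 -> active={job_A:*/12, job_E:*/16, job_F:*/11}
Op 7: unregister job_A -> active={job_E:*/16, job_F:*/11}
Op 8: register job_F */3 -> active={job_E:*/16, job_F:*/3}
Op 9: register job_B */15 -> active={job_B:*/15, job_E:*/16, job_F:*/3}
Op 10: unregister job_E -> active={job_B:*/15, job_F:*/3}
  job_B: interval 15, next fire after T=228 is 240
  job_F: interval 3, next fire after T=228 is 231
Earliest fire time = 231 (job job_F)

Answer: 231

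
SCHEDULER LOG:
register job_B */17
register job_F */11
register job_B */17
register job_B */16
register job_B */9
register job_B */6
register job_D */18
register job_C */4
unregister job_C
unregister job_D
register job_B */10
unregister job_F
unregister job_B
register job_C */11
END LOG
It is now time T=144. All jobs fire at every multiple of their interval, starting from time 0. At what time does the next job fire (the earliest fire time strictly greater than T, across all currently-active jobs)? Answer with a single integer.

Op 1: register job_B */17 -> active={job_B:*/17}
Op 2: register job_F */11 -> active={job_B:*/17, job_F:*/11}
Op 3: register job_B */17 -> active={job_B:*/17, job_F:*/11}
Op 4: register job_B */16 -> active={job_B:*/16, job_F:*/11}
Op 5: register job_B */9 -> active={job_B:*/9, job_F:*/11}
Op 6: register job_B */6 -> active={job_B:*/6, job_F:*/11}
Op 7: register job_D */18 -> active={job_B:*/6, job_D:*/18, job_F:*/11}
Op 8: register job_C */4 -> active={job_B:*/6, job_C:*/4, job_D:*/18, job_F:*/11}
Op 9: unregister job_C -> active={job_B:*/6, job_D:*/18, job_F:*/11}
Op 10: unregister job_D -> active={job_B:*/6, job_F:*/11}
Op 11: register job_B */10 -> active={job_B:*/10, job_F:*/11}
Op 12: unregister job_F -> active={job_B:*/10}
Op 13: unregister job_B -> active={}
Op 14: register job_C */11 -> active={job_C:*/11}
  job_C: interval 11, next fire after T=144 is 154
Earliest fire time = 154 (job job_C)

Answer: 154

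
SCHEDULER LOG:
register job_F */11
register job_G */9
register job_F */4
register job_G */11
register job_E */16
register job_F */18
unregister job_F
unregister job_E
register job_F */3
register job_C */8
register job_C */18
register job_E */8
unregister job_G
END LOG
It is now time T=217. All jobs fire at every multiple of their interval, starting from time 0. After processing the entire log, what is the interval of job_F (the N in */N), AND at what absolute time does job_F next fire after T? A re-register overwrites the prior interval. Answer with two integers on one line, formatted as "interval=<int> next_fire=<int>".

Answer: interval=3 next_fire=219

Derivation:
Op 1: register job_F */11 -> active={job_F:*/11}
Op 2: register job_G */9 -> active={job_F:*/11, job_G:*/9}
Op 3: register job_F */4 -> active={job_F:*/4, job_G:*/9}
Op 4: register job_G */11 -> active={job_F:*/4, job_G:*/11}
Op 5: register job_E */16 -> active={job_E:*/16, job_F:*/4, job_G:*/11}
Op 6: register job_F */18 -> active={job_E:*/16, job_F:*/18, job_G:*/11}
Op 7: unregister job_F -> active={job_E:*/16, job_G:*/11}
Op 8: unregister job_E -> active={job_G:*/11}
Op 9: register job_F */3 -> active={job_F:*/3, job_G:*/11}
Op 10: register job_C */8 -> active={job_C:*/8, job_F:*/3, job_G:*/11}
Op 11: register job_C */18 -> active={job_C:*/18, job_F:*/3, job_G:*/11}
Op 12: register job_E */8 -> active={job_C:*/18, job_E:*/8, job_F:*/3, job_G:*/11}
Op 13: unregister job_G -> active={job_C:*/18, job_E:*/8, job_F:*/3}
Final interval of job_F = 3
Next fire of job_F after T=217: (217//3+1)*3 = 219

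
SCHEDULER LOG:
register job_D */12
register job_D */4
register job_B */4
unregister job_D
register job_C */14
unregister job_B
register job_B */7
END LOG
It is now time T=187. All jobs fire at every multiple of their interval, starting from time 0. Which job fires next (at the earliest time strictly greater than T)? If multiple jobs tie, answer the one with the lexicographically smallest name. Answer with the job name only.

Answer: job_B

Derivation:
Op 1: register job_D */12 -> active={job_D:*/12}
Op 2: register job_D */4 -> active={job_D:*/4}
Op 3: register job_B */4 -> active={job_B:*/4, job_D:*/4}
Op 4: unregister job_D -> active={job_B:*/4}
Op 5: register job_C */14 -> active={job_B:*/4, job_C:*/14}
Op 6: unregister job_B -> active={job_C:*/14}
Op 7: register job_B */7 -> active={job_B:*/7, job_C:*/14}
  job_B: interval 7, next fire after T=187 is 189
  job_C: interval 14, next fire after T=187 is 196
Earliest = 189, winner (lex tiebreak) = job_B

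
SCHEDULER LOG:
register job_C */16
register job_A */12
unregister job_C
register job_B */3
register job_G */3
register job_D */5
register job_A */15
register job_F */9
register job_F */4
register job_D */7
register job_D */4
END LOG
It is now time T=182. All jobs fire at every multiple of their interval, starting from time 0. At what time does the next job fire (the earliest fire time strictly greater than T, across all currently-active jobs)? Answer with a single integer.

Op 1: register job_C */16 -> active={job_C:*/16}
Op 2: register job_A */12 -> active={job_A:*/12, job_C:*/16}
Op 3: unregister job_C -> active={job_A:*/12}
Op 4: register job_B */3 -> active={job_A:*/12, job_B:*/3}
Op 5: register job_G */3 -> active={job_A:*/12, job_B:*/3, job_G:*/3}
Op 6: register job_D */5 -> active={job_A:*/12, job_B:*/3, job_D:*/5, job_G:*/3}
Op 7: register job_A */15 -> active={job_A:*/15, job_B:*/3, job_D:*/5, job_G:*/3}
Op 8: register job_F */9 -> active={job_A:*/15, job_B:*/3, job_D:*/5, job_F:*/9, job_G:*/3}
Op 9: register job_F */4 -> active={job_A:*/15, job_B:*/3, job_D:*/5, job_F:*/4, job_G:*/3}
Op 10: register job_D */7 -> active={job_A:*/15, job_B:*/3, job_D:*/7, job_F:*/4, job_G:*/3}
Op 11: register job_D */4 -> active={job_A:*/15, job_B:*/3, job_D:*/4, job_F:*/4, job_G:*/3}
  job_A: interval 15, next fire after T=182 is 195
  job_B: interval 3, next fire after T=182 is 183
  job_D: interval 4, next fire after T=182 is 184
  job_F: interval 4, next fire after T=182 is 184
  job_G: interval 3, next fire after T=182 is 183
Earliest fire time = 183 (job job_B)

Answer: 183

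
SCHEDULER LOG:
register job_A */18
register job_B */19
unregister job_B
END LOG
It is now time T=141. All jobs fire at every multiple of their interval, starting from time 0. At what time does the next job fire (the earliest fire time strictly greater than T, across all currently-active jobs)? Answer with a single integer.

Op 1: register job_A */18 -> active={job_A:*/18}
Op 2: register job_B */19 -> active={job_A:*/18, job_B:*/19}
Op 3: unregister job_B -> active={job_A:*/18}
  job_A: interval 18, next fire after T=141 is 144
Earliest fire time = 144 (job job_A)

Answer: 144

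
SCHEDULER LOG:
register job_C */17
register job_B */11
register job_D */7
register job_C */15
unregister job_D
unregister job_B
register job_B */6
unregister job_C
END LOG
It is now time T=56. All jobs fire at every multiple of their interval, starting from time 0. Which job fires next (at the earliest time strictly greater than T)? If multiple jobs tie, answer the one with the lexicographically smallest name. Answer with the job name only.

Op 1: register job_C */17 -> active={job_C:*/17}
Op 2: register job_B */11 -> active={job_B:*/11, job_C:*/17}
Op 3: register job_D */7 -> active={job_B:*/11, job_C:*/17, job_D:*/7}
Op 4: register job_C */15 -> active={job_B:*/11, job_C:*/15, job_D:*/7}
Op 5: unregister job_D -> active={job_B:*/11, job_C:*/15}
Op 6: unregister job_B -> active={job_C:*/15}
Op 7: register job_B */6 -> active={job_B:*/6, job_C:*/15}
Op 8: unregister job_C -> active={job_B:*/6}
  job_B: interval 6, next fire after T=56 is 60
Earliest = 60, winner (lex tiebreak) = job_B

Answer: job_B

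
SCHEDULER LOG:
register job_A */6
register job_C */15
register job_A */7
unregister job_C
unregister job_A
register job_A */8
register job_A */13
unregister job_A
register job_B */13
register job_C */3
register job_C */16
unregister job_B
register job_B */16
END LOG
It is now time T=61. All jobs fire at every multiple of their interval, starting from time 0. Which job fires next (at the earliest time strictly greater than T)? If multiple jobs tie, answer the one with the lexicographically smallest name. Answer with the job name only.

Op 1: register job_A */6 -> active={job_A:*/6}
Op 2: register job_C */15 -> active={job_A:*/6, job_C:*/15}
Op 3: register job_A */7 -> active={job_A:*/7, job_C:*/15}
Op 4: unregister job_C -> active={job_A:*/7}
Op 5: unregister job_A -> active={}
Op 6: register job_A */8 -> active={job_A:*/8}
Op 7: register job_A */13 -> active={job_A:*/13}
Op 8: unregister job_A -> active={}
Op 9: register job_B */13 -> active={job_B:*/13}
Op 10: register job_C */3 -> active={job_B:*/13, job_C:*/3}
Op 11: register job_C */16 -> active={job_B:*/13, job_C:*/16}
Op 12: unregister job_B -> active={job_C:*/16}
Op 13: register job_B */16 -> active={job_B:*/16, job_C:*/16}
  job_B: interval 16, next fire after T=61 is 64
  job_C: interval 16, next fire after T=61 is 64
Earliest = 64, winner (lex tiebreak) = job_B

Answer: job_B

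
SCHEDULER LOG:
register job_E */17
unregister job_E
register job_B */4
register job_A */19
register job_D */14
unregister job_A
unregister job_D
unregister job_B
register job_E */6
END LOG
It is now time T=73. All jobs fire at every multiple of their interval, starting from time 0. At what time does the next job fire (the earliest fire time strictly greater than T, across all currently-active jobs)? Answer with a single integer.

Answer: 78

Derivation:
Op 1: register job_E */17 -> active={job_E:*/17}
Op 2: unregister job_E -> active={}
Op 3: register job_B */4 -> active={job_B:*/4}
Op 4: register job_A */19 -> active={job_A:*/19, job_B:*/4}
Op 5: register job_D */14 -> active={job_A:*/19, job_B:*/4, job_D:*/14}
Op 6: unregister job_A -> active={job_B:*/4, job_D:*/14}
Op 7: unregister job_D -> active={job_B:*/4}
Op 8: unregister job_B -> active={}
Op 9: register job_E */6 -> active={job_E:*/6}
  job_E: interval 6, next fire after T=73 is 78
Earliest fire time = 78 (job job_E)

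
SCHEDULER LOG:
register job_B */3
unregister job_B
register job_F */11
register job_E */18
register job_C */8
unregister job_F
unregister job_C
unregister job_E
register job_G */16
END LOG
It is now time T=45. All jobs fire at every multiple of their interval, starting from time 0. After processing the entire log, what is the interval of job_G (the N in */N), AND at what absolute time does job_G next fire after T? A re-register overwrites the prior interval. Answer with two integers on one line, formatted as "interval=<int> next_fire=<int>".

Op 1: register job_B */3 -> active={job_B:*/3}
Op 2: unregister job_B -> active={}
Op 3: register job_F */11 -> active={job_F:*/11}
Op 4: register job_E */18 -> active={job_E:*/18, job_F:*/11}
Op 5: register job_C */8 -> active={job_C:*/8, job_E:*/18, job_F:*/11}
Op 6: unregister job_F -> active={job_C:*/8, job_E:*/18}
Op 7: unregister job_C -> active={job_E:*/18}
Op 8: unregister job_E -> active={}
Op 9: register job_G */16 -> active={job_G:*/16}
Final interval of job_G = 16
Next fire of job_G after T=45: (45//16+1)*16 = 48

Answer: interval=16 next_fire=48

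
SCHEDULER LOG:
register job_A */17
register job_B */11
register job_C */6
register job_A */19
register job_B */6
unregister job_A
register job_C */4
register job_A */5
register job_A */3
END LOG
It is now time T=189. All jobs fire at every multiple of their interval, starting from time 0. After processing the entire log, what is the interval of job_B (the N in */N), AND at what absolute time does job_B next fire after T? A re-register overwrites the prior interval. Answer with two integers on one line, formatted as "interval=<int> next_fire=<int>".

Answer: interval=6 next_fire=192

Derivation:
Op 1: register job_A */17 -> active={job_A:*/17}
Op 2: register job_B */11 -> active={job_A:*/17, job_B:*/11}
Op 3: register job_C */6 -> active={job_A:*/17, job_B:*/11, job_C:*/6}
Op 4: register job_A */19 -> active={job_A:*/19, job_B:*/11, job_C:*/6}
Op 5: register job_B */6 -> active={job_A:*/19, job_B:*/6, job_C:*/6}
Op 6: unregister job_A -> active={job_B:*/6, job_C:*/6}
Op 7: register job_C */4 -> active={job_B:*/6, job_C:*/4}
Op 8: register job_A */5 -> active={job_A:*/5, job_B:*/6, job_C:*/4}
Op 9: register job_A */3 -> active={job_A:*/3, job_B:*/6, job_C:*/4}
Final interval of job_B = 6
Next fire of job_B after T=189: (189//6+1)*6 = 192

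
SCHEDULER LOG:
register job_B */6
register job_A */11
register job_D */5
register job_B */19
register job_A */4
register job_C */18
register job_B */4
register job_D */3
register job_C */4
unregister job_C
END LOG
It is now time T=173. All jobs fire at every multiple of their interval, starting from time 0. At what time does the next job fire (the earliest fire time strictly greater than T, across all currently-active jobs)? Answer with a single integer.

Op 1: register job_B */6 -> active={job_B:*/6}
Op 2: register job_A */11 -> active={job_A:*/11, job_B:*/6}
Op 3: register job_D */5 -> active={job_A:*/11, job_B:*/6, job_D:*/5}
Op 4: register job_B */19 -> active={job_A:*/11, job_B:*/19, job_D:*/5}
Op 5: register job_A */4 -> active={job_A:*/4, job_B:*/19, job_D:*/5}
Op 6: register job_C */18 -> active={job_A:*/4, job_B:*/19, job_C:*/18, job_D:*/5}
Op 7: register job_B */4 -> active={job_A:*/4, job_B:*/4, job_C:*/18, job_D:*/5}
Op 8: register job_D */3 -> active={job_A:*/4, job_B:*/4, job_C:*/18, job_D:*/3}
Op 9: register job_C */4 -> active={job_A:*/4, job_B:*/4, job_C:*/4, job_D:*/3}
Op 10: unregister job_C -> active={job_A:*/4, job_B:*/4, job_D:*/3}
  job_A: interval 4, next fire after T=173 is 176
  job_B: interval 4, next fire after T=173 is 176
  job_D: interval 3, next fire after T=173 is 174
Earliest fire time = 174 (job job_D)

Answer: 174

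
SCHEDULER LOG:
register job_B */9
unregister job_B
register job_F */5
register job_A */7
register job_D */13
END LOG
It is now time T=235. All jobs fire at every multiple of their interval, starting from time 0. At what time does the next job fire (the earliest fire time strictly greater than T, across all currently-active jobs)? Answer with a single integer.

Answer: 238

Derivation:
Op 1: register job_B */9 -> active={job_B:*/9}
Op 2: unregister job_B -> active={}
Op 3: register job_F */5 -> active={job_F:*/5}
Op 4: register job_A */7 -> active={job_A:*/7, job_F:*/5}
Op 5: register job_D */13 -> active={job_A:*/7, job_D:*/13, job_F:*/5}
  job_A: interval 7, next fire after T=235 is 238
  job_D: interval 13, next fire after T=235 is 247
  job_F: interval 5, next fire after T=235 is 240
Earliest fire time = 238 (job job_A)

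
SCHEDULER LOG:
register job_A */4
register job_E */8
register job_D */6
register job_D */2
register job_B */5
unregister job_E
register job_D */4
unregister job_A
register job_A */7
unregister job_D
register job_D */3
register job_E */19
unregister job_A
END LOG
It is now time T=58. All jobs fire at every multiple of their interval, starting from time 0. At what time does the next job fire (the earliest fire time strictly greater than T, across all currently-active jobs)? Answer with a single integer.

Op 1: register job_A */4 -> active={job_A:*/4}
Op 2: register job_E */8 -> active={job_A:*/4, job_E:*/8}
Op 3: register job_D */6 -> active={job_A:*/4, job_D:*/6, job_E:*/8}
Op 4: register job_D */2 -> active={job_A:*/4, job_D:*/2, job_E:*/8}
Op 5: register job_B */5 -> active={job_A:*/4, job_B:*/5, job_D:*/2, job_E:*/8}
Op 6: unregister job_E -> active={job_A:*/4, job_B:*/5, job_D:*/2}
Op 7: register job_D */4 -> active={job_A:*/4, job_B:*/5, job_D:*/4}
Op 8: unregister job_A -> active={job_B:*/5, job_D:*/4}
Op 9: register job_A */7 -> active={job_A:*/7, job_B:*/5, job_D:*/4}
Op 10: unregister job_D -> active={job_A:*/7, job_B:*/5}
Op 11: register job_D */3 -> active={job_A:*/7, job_B:*/5, job_D:*/3}
Op 12: register job_E */19 -> active={job_A:*/7, job_B:*/5, job_D:*/3, job_E:*/19}
Op 13: unregister job_A -> active={job_B:*/5, job_D:*/3, job_E:*/19}
  job_B: interval 5, next fire after T=58 is 60
  job_D: interval 3, next fire after T=58 is 60
  job_E: interval 19, next fire after T=58 is 76
Earliest fire time = 60 (job job_B)

Answer: 60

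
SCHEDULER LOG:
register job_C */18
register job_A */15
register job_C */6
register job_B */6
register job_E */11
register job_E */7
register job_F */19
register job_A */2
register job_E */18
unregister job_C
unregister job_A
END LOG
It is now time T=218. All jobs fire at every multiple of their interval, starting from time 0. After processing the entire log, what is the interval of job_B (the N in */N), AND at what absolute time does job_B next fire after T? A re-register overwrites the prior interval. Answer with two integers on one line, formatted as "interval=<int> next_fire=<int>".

Answer: interval=6 next_fire=222

Derivation:
Op 1: register job_C */18 -> active={job_C:*/18}
Op 2: register job_A */15 -> active={job_A:*/15, job_C:*/18}
Op 3: register job_C */6 -> active={job_A:*/15, job_C:*/6}
Op 4: register job_B */6 -> active={job_A:*/15, job_B:*/6, job_C:*/6}
Op 5: register job_E */11 -> active={job_A:*/15, job_B:*/6, job_C:*/6, job_E:*/11}
Op 6: register job_E */7 -> active={job_A:*/15, job_B:*/6, job_C:*/6, job_E:*/7}
Op 7: register job_F */19 -> active={job_A:*/15, job_B:*/6, job_C:*/6, job_E:*/7, job_F:*/19}
Op 8: register job_A */2 -> active={job_A:*/2, job_B:*/6, job_C:*/6, job_E:*/7, job_F:*/19}
Op 9: register job_E */18 -> active={job_A:*/2, job_B:*/6, job_C:*/6, job_E:*/18, job_F:*/19}
Op 10: unregister job_C -> active={job_A:*/2, job_B:*/6, job_E:*/18, job_F:*/19}
Op 11: unregister job_A -> active={job_B:*/6, job_E:*/18, job_F:*/19}
Final interval of job_B = 6
Next fire of job_B after T=218: (218//6+1)*6 = 222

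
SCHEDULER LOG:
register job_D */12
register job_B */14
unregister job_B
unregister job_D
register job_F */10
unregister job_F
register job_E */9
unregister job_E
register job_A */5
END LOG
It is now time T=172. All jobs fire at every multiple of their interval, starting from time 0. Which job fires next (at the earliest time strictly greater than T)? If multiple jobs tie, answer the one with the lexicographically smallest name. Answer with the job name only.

Answer: job_A

Derivation:
Op 1: register job_D */12 -> active={job_D:*/12}
Op 2: register job_B */14 -> active={job_B:*/14, job_D:*/12}
Op 3: unregister job_B -> active={job_D:*/12}
Op 4: unregister job_D -> active={}
Op 5: register job_F */10 -> active={job_F:*/10}
Op 6: unregister job_F -> active={}
Op 7: register job_E */9 -> active={job_E:*/9}
Op 8: unregister job_E -> active={}
Op 9: register job_A */5 -> active={job_A:*/5}
  job_A: interval 5, next fire after T=172 is 175
Earliest = 175, winner (lex tiebreak) = job_A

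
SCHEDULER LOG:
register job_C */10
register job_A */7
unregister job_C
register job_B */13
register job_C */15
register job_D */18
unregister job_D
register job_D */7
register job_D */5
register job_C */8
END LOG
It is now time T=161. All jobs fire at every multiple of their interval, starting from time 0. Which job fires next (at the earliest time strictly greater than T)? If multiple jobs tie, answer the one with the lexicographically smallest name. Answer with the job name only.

Op 1: register job_C */10 -> active={job_C:*/10}
Op 2: register job_A */7 -> active={job_A:*/7, job_C:*/10}
Op 3: unregister job_C -> active={job_A:*/7}
Op 4: register job_B */13 -> active={job_A:*/7, job_B:*/13}
Op 5: register job_C */15 -> active={job_A:*/7, job_B:*/13, job_C:*/15}
Op 6: register job_D */18 -> active={job_A:*/7, job_B:*/13, job_C:*/15, job_D:*/18}
Op 7: unregister job_D -> active={job_A:*/7, job_B:*/13, job_C:*/15}
Op 8: register job_D */7 -> active={job_A:*/7, job_B:*/13, job_C:*/15, job_D:*/7}
Op 9: register job_D */5 -> active={job_A:*/7, job_B:*/13, job_C:*/15, job_D:*/5}
Op 10: register job_C */8 -> active={job_A:*/7, job_B:*/13, job_C:*/8, job_D:*/5}
  job_A: interval 7, next fire after T=161 is 168
  job_B: interval 13, next fire after T=161 is 169
  job_C: interval 8, next fire after T=161 is 168
  job_D: interval 5, next fire after T=161 is 165
Earliest = 165, winner (lex tiebreak) = job_D

Answer: job_D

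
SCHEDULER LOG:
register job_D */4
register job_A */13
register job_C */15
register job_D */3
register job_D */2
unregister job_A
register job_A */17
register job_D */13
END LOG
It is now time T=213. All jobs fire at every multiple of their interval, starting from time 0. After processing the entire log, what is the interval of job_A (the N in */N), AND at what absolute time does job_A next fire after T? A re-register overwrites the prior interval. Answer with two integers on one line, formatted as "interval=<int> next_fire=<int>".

Op 1: register job_D */4 -> active={job_D:*/4}
Op 2: register job_A */13 -> active={job_A:*/13, job_D:*/4}
Op 3: register job_C */15 -> active={job_A:*/13, job_C:*/15, job_D:*/4}
Op 4: register job_D */3 -> active={job_A:*/13, job_C:*/15, job_D:*/3}
Op 5: register job_D */2 -> active={job_A:*/13, job_C:*/15, job_D:*/2}
Op 6: unregister job_A -> active={job_C:*/15, job_D:*/2}
Op 7: register job_A */17 -> active={job_A:*/17, job_C:*/15, job_D:*/2}
Op 8: register job_D */13 -> active={job_A:*/17, job_C:*/15, job_D:*/13}
Final interval of job_A = 17
Next fire of job_A after T=213: (213//17+1)*17 = 221

Answer: interval=17 next_fire=221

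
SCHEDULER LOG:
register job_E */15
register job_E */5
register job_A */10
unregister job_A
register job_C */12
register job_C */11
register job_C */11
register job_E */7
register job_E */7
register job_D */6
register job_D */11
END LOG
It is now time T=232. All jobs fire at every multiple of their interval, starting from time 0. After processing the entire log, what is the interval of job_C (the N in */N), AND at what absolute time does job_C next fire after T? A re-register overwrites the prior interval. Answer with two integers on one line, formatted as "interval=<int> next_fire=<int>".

Op 1: register job_E */15 -> active={job_E:*/15}
Op 2: register job_E */5 -> active={job_E:*/5}
Op 3: register job_A */10 -> active={job_A:*/10, job_E:*/5}
Op 4: unregister job_A -> active={job_E:*/5}
Op 5: register job_C */12 -> active={job_C:*/12, job_E:*/5}
Op 6: register job_C */11 -> active={job_C:*/11, job_E:*/5}
Op 7: register job_C */11 -> active={job_C:*/11, job_E:*/5}
Op 8: register job_E */7 -> active={job_C:*/11, job_E:*/7}
Op 9: register job_E */7 -> active={job_C:*/11, job_E:*/7}
Op 10: register job_D */6 -> active={job_C:*/11, job_D:*/6, job_E:*/7}
Op 11: register job_D */11 -> active={job_C:*/11, job_D:*/11, job_E:*/7}
Final interval of job_C = 11
Next fire of job_C after T=232: (232//11+1)*11 = 242

Answer: interval=11 next_fire=242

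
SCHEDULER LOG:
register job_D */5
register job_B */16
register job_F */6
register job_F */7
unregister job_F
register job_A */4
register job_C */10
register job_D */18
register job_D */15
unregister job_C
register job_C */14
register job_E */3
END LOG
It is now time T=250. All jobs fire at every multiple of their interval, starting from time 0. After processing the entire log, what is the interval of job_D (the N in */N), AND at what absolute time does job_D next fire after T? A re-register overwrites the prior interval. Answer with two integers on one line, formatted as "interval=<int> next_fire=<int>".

Op 1: register job_D */5 -> active={job_D:*/5}
Op 2: register job_B */16 -> active={job_B:*/16, job_D:*/5}
Op 3: register job_F */6 -> active={job_B:*/16, job_D:*/5, job_F:*/6}
Op 4: register job_F */7 -> active={job_B:*/16, job_D:*/5, job_F:*/7}
Op 5: unregister job_F -> active={job_B:*/16, job_D:*/5}
Op 6: register job_A */4 -> active={job_A:*/4, job_B:*/16, job_D:*/5}
Op 7: register job_C */10 -> active={job_A:*/4, job_B:*/16, job_C:*/10, job_D:*/5}
Op 8: register job_D */18 -> active={job_A:*/4, job_B:*/16, job_C:*/10, job_D:*/18}
Op 9: register job_D */15 -> active={job_A:*/4, job_B:*/16, job_C:*/10, job_D:*/15}
Op 10: unregister job_C -> active={job_A:*/4, job_B:*/16, job_D:*/15}
Op 11: register job_C */14 -> active={job_A:*/4, job_B:*/16, job_C:*/14, job_D:*/15}
Op 12: register job_E */3 -> active={job_A:*/4, job_B:*/16, job_C:*/14, job_D:*/15, job_E:*/3}
Final interval of job_D = 15
Next fire of job_D after T=250: (250//15+1)*15 = 255

Answer: interval=15 next_fire=255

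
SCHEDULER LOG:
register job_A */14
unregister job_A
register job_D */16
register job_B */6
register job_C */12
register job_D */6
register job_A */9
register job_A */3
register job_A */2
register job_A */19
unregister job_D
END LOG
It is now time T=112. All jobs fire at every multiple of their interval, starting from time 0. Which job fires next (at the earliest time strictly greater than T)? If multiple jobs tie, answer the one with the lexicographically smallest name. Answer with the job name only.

Answer: job_A

Derivation:
Op 1: register job_A */14 -> active={job_A:*/14}
Op 2: unregister job_A -> active={}
Op 3: register job_D */16 -> active={job_D:*/16}
Op 4: register job_B */6 -> active={job_B:*/6, job_D:*/16}
Op 5: register job_C */12 -> active={job_B:*/6, job_C:*/12, job_D:*/16}
Op 6: register job_D */6 -> active={job_B:*/6, job_C:*/12, job_D:*/6}
Op 7: register job_A */9 -> active={job_A:*/9, job_B:*/6, job_C:*/12, job_D:*/6}
Op 8: register job_A */3 -> active={job_A:*/3, job_B:*/6, job_C:*/12, job_D:*/6}
Op 9: register job_A */2 -> active={job_A:*/2, job_B:*/6, job_C:*/12, job_D:*/6}
Op 10: register job_A */19 -> active={job_A:*/19, job_B:*/6, job_C:*/12, job_D:*/6}
Op 11: unregister job_D -> active={job_A:*/19, job_B:*/6, job_C:*/12}
  job_A: interval 19, next fire after T=112 is 114
  job_B: interval 6, next fire after T=112 is 114
  job_C: interval 12, next fire after T=112 is 120
Earliest = 114, winner (lex tiebreak) = job_A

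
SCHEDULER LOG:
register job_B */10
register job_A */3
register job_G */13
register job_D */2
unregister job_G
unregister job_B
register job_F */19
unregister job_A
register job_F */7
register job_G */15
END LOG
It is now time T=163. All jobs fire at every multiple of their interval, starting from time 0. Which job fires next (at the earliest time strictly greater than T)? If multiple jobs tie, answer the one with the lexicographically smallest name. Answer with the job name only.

Op 1: register job_B */10 -> active={job_B:*/10}
Op 2: register job_A */3 -> active={job_A:*/3, job_B:*/10}
Op 3: register job_G */13 -> active={job_A:*/3, job_B:*/10, job_G:*/13}
Op 4: register job_D */2 -> active={job_A:*/3, job_B:*/10, job_D:*/2, job_G:*/13}
Op 5: unregister job_G -> active={job_A:*/3, job_B:*/10, job_D:*/2}
Op 6: unregister job_B -> active={job_A:*/3, job_D:*/2}
Op 7: register job_F */19 -> active={job_A:*/3, job_D:*/2, job_F:*/19}
Op 8: unregister job_A -> active={job_D:*/2, job_F:*/19}
Op 9: register job_F */7 -> active={job_D:*/2, job_F:*/7}
Op 10: register job_G */15 -> active={job_D:*/2, job_F:*/7, job_G:*/15}
  job_D: interval 2, next fire after T=163 is 164
  job_F: interval 7, next fire after T=163 is 168
  job_G: interval 15, next fire after T=163 is 165
Earliest = 164, winner (lex tiebreak) = job_D

Answer: job_D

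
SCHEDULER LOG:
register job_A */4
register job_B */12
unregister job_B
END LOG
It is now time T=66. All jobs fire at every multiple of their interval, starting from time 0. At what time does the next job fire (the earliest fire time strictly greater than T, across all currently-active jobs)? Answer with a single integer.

Op 1: register job_A */4 -> active={job_A:*/4}
Op 2: register job_B */12 -> active={job_A:*/4, job_B:*/12}
Op 3: unregister job_B -> active={job_A:*/4}
  job_A: interval 4, next fire after T=66 is 68
Earliest fire time = 68 (job job_A)

Answer: 68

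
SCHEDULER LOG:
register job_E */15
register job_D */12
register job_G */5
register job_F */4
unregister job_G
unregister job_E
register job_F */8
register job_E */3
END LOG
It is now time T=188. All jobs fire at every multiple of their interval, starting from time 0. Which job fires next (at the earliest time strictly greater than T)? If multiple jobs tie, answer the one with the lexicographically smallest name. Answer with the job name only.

Answer: job_E

Derivation:
Op 1: register job_E */15 -> active={job_E:*/15}
Op 2: register job_D */12 -> active={job_D:*/12, job_E:*/15}
Op 3: register job_G */5 -> active={job_D:*/12, job_E:*/15, job_G:*/5}
Op 4: register job_F */4 -> active={job_D:*/12, job_E:*/15, job_F:*/4, job_G:*/5}
Op 5: unregister job_G -> active={job_D:*/12, job_E:*/15, job_F:*/4}
Op 6: unregister job_E -> active={job_D:*/12, job_F:*/4}
Op 7: register job_F */8 -> active={job_D:*/12, job_F:*/8}
Op 8: register job_E */3 -> active={job_D:*/12, job_E:*/3, job_F:*/8}
  job_D: interval 12, next fire after T=188 is 192
  job_E: interval 3, next fire after T=188 is 189
  job_F: interval 8, next fire after T=188 is 192
Earliest = 189, winner (lex tiebreak) = job_E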